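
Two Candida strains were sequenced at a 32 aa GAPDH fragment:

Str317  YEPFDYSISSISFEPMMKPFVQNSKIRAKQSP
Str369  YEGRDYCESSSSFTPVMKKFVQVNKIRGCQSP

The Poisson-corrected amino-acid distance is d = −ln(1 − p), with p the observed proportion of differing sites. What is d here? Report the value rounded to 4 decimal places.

0.4700

The sequences differ at positions 3 (P/G), 4 (F/R), 7 (S/C), 8 (I/E), 11 (I/S), 14 (E/T), 16 (M/V), 19 (P/K), 23 (N/V), 24 (S/N), 28 (A/G), 29 (K/C).
p = 12/32 = 0.375000.
d = −ln(1 − 0.375000) = −ln(0.625000) = 0.4700.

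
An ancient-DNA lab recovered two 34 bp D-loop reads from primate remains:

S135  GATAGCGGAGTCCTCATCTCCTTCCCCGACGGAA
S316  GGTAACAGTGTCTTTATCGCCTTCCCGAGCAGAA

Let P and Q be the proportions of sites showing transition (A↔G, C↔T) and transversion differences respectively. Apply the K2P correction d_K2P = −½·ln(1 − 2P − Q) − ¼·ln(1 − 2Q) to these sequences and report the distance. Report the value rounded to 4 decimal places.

0.4577

Mismatches occur at site 2 (A↔G, transition), site 5 (G↔A, transition), site 7 (G↔A, transition), site 9 (A↔T, transversion), site 13 (C↔T, transition), site 15 (C↔T, transition), site 19 (T↔G, transversion), site 27 (C↔G, transversion), site 28 (G↔A, transition), site 29 (A↔G, transition), site 31 (G↔A, transition).
Of the 11 differences, 8 transitions and 3 transversions over 34 sites: P = 8/34 = 0.235294, Q = 3/34 = 0.088235.
d = −0.5·ln(0.441177) − 0.25·ln(0.823530) = −0.5·(-0.818309) − 0.25·(-0.194155) = 0.4577.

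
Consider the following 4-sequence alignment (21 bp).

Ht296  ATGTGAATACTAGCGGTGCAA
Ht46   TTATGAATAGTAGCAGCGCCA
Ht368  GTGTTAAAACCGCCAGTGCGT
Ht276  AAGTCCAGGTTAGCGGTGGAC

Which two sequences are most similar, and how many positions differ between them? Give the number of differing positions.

Pairwise Hamming distances:
  Ht296 vs Ht46: 6
  Ht296 vs Ht368: 9
  Ht296 vs Ht276: 8
  Ht46 vs Ht368: 11
  Ht46 vs Ht276: 13
  Ht368 vs Ht276: 14
The smallest is 6, between Ht296 and Ht46.

6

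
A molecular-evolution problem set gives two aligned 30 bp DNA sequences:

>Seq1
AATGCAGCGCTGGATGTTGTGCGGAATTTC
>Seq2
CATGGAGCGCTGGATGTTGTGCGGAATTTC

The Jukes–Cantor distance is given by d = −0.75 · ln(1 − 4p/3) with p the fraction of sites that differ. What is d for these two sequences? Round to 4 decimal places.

Differing sites — 1:A/C; 5:C/G.
p = 2/30 = 0.066667.
d = −0.75 · ln(1 − (4/3)·0.066667) = −0.75 · ln(0.911111) = −0.75 · (-0.093091) = 0.0698.

0.0698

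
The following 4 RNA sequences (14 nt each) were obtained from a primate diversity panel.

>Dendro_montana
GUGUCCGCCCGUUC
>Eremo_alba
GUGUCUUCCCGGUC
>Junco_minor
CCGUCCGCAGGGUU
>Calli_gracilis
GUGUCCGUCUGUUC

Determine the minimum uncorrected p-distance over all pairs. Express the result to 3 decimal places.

Pairwise Hamming distances:
  Dendro_montana vs Eremo_alba: 3
  Dendro_montana vs Junco_minor: 6
  Dendro_montana vs Calli_gracilis: 2
  Eremo_alba vs Junco_minor: 7
  Eremo_alba vs Calli_gracilis: 5
  Junco_minor vs Calli_gracilis: 7
The smallest is 2 mismatches, between Dendro_montana and Calli_gracilis; p = 2/14 = 0.143.

0.143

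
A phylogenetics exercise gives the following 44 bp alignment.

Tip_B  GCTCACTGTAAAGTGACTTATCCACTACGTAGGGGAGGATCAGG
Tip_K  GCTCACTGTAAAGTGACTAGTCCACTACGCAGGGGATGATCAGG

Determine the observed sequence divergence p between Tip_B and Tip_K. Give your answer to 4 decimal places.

Mismatches occur at site 19 (T→A), site 20 (A→G), site 30 (T→C), site 37 (G→T).
There are 4 differences over 44 sites, so p = 4/44 = 0.0909.

0.0909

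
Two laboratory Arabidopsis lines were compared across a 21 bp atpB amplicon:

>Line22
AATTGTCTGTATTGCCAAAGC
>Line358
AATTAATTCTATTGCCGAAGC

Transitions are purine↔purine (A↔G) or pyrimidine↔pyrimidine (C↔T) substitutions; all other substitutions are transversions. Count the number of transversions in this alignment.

2

Mismatches occur at site 5 (G↔A, transition), site 6 (T↔A, transversion), site 7 (C↔T, transition), site 9 (G↔C, transversion), site 17 (A↔G, transition).
Of the 5 differences, 3 transitions and 2 transversions, so the answer is 2.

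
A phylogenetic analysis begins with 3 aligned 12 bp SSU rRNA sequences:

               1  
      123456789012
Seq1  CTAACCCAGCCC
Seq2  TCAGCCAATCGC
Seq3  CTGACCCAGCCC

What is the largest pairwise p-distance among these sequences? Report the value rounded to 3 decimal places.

Pairwise Hamming distances:
  Seq1 vs Seq2: 6
  Seq1 vs Seq3: 1
  Seq2 vs Seq3: 7
The largest is 7 mismatches, between Seq2 and Seq3; p = 7/12 = 0.583.

0.583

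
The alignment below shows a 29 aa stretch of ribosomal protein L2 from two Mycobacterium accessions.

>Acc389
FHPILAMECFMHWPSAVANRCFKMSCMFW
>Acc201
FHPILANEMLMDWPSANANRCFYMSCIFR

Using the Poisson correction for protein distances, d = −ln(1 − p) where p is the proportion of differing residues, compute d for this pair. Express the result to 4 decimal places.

Differing sites — 7:M/N; 9:C/M; 10:F/L; 12:H/D; 17:V/N; 23:K/Y; 27:M/I; 29:W/R.
p = 8/29 = 0.275862.
d = −ln(1 − 0.275862) = −ln(0.724138) = 0.3228.

0.3228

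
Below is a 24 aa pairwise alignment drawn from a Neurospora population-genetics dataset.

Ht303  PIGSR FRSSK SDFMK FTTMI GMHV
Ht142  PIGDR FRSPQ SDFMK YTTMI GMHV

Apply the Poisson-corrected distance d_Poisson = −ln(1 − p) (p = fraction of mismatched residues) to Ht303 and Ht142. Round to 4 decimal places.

Mismatches occur at site 4 (S/D), site 9 (S/P), site 10 (K/Q), site 16 (F/Y).
p = 4/24 = 0.166667.
d = −ln(1 − 0.166667) = −ln(0.833333) = 0.1823.

0.1823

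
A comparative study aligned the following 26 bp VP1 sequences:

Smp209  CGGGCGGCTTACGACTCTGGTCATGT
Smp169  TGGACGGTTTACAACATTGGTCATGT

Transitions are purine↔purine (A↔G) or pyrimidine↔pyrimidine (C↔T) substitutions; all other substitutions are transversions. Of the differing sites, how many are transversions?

1

Differing sites — 1:C/T (Ti); 4:G/A (Ti); 8:C/T (Ti); 13:G/A (Ti); 16:T/A (Tv); 17:C/T (Ti).
Of the 6 differences, 5 transitions and 1 transversion, so the answer is 1.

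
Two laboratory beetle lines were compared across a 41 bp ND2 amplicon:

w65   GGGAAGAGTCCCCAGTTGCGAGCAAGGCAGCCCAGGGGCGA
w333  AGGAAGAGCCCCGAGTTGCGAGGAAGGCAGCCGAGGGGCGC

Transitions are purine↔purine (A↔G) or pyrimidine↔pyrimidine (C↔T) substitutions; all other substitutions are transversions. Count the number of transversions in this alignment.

4

Mismatches occur at site 1 (G→A, transition), site 9 (T→C, transition), site 13 (C→G, transversion), site 23 (C→G, transversion), site 33 (C→G, transversion), site 41 (A→C, transversion).
Of the 6 differences, 2 transitions and 4 transversions, so the answer is 4.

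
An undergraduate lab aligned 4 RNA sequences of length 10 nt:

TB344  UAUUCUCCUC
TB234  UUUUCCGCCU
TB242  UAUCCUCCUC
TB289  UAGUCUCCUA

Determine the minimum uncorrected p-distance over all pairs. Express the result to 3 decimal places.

Pairwise Hamming distances:
  TB344 vs TB234: 5
  TB344 vs TB242: 1
  TB344 vs TB289: 2
  TB234 vs TB242: 6
  TB234 vs TB289: 6
  TB242 vs TB289: 3
The smallest is 1 mismatch, between TB344 and TB242; p = 1/10 = 0.100.

0.100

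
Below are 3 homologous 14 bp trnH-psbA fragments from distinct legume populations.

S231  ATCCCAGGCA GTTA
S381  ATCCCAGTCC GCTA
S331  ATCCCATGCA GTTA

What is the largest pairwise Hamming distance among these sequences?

4

Pairwise Hamming distances:
  S231 vs S381: 3
  S231 vs S331: 1
  S381 vs S331: 4
The largest is 4, between S381 and S331.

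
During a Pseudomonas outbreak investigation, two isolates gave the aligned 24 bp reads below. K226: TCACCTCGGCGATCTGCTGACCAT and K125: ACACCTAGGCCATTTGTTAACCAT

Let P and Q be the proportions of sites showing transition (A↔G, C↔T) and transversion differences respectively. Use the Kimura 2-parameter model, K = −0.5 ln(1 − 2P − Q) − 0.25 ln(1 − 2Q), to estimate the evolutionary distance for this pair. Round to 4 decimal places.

0.3069

Mismatches occur at site 1 (T↔A, transversion), site 7 (C↔A, transversion), site 11 (G↔C, transversion), site 14 (C↔T, transition), site 17 (C↔T, transition), site 19 (G↔A, transition).
Of the 6 differences, 3 transitions and 3 transversions over 24 sites: P = 3/24 = 0.125000, Q = 3/24 = 0.125000.
d = −0.5·ln(0.625000) − 0.25·ln(0.750000) = −0.5·(-0.470004) − 0.25·(-0.287682) = 0.3069.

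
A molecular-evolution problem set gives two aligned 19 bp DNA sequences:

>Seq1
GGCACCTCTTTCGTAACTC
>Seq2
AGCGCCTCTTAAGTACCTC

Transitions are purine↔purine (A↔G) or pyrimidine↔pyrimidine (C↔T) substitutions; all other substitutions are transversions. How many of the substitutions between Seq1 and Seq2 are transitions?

2

Differing sites — 1:G/A (Ti); 4:A/G (Ti); 11:T/A (Tv); 12:C/A (Tv); 16:A/C (Tv).
Of the 5 differences, 2 transitions and 3 transversions, so the answer is 2.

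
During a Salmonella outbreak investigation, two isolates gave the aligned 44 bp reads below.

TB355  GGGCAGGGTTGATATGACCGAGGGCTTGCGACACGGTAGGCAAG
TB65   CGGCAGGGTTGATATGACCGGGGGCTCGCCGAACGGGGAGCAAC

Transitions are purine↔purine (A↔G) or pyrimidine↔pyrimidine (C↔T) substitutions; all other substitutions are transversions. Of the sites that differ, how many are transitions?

5

Mismatches occur at site 1 (G↔C, transversion), site 21 (A↔G, transition), site 27 (T↔C, transition), site 30 (G↔C, transversion), site 31 (A↔G, transition), site 32 (C↔A, transversion), site 37 (T↔G, transversion), site 38 (A↔G, transition), site 39 (G↔A, transition), site 44 (G↔C, transversion).
Of the 10 differences, 5 transitions and 5 transversions, so the answer is 5.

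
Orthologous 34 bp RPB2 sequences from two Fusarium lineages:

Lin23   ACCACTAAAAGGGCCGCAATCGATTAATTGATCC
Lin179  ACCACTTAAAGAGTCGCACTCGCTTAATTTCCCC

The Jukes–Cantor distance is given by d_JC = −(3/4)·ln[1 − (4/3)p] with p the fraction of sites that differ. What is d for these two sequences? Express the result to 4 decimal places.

0.2824

Differing sites — 7:A/T; 12:G/A; 14:C/T; 19:A/C; 23:A/C; 30:G/T; 31:A/C; 32:T/C.
p = 8/34 = 0.235294.
d = −0.75 · ln(1 − (4/3)·0.235294) = −0.75 · ln(0.686275) = −0.75 · (-0.376477) = 0.2824.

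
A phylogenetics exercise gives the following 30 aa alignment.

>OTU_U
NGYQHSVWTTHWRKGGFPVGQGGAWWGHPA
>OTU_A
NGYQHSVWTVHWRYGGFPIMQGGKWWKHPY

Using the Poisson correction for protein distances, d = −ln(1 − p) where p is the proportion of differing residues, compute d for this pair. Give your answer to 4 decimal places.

0.2657

Mismatches occur at site 10 (T/V), site 14 (K/Y), site 19 (V/I), site 20 (G/M), site 24 (A/K), site 27 (G/K), site 30 (A/Y).
p = 7/30 = 0.233333.
d = −ln(1 − 0.233333) = −ln(0.766667) = 0.2657.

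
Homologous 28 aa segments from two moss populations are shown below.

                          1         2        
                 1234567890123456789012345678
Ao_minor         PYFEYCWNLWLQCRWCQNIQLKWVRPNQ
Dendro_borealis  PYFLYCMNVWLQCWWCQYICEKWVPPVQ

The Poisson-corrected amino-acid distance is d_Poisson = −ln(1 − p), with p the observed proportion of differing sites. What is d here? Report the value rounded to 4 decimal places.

0.3878

The sequences differ at positions 4 (E/L), 7 (W/M), 9 (L/V), 14 (R/W), 18 (N/Y), 20 (Q/C), 21 (L/E), 25 (R/P), 27 (N/V).
p = 9/28 = 0.321429.
d = −ln(1 − 0.321429) = −ln(0.678571) = 0.3878.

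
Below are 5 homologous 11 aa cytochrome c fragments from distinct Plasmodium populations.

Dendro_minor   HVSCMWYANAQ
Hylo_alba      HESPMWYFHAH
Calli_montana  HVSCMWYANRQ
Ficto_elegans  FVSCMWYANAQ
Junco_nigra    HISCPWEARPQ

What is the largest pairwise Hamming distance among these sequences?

8

Pairwise Hamming distances:
  Dendro_minor vs Hylo_alba: 5
  Dendro_minor vs Calli_montana: 1
  Dendro_minor vs Ficto_elegans: 1
  Dendro_minor vs Junco_nigra: 5
  Hylo_alba vs Calli_montana: 6
  Hylo_alba vs Ficto_elegans: 6
  Hylo_alba vs Junco_nigra: 8
  Calli_montana vs Ficto_elegans: 2
  Calli_montana vs Junco_nigra: 5
  Ficto_elegans vs Junco_nigra: 6
The largest is 8, between Hylo_alba and Junco_nigra.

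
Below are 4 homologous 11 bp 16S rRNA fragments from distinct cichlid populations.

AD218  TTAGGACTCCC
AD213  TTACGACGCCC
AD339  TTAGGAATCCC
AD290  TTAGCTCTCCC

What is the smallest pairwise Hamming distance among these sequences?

1

Pairwise Hamming distances:
  AD218 vs AD213: 2
  AD218 vs AD339: 1
  AD218 vs AD290: 2
  AD213 vs AD339: 3
  AD213 vs AD290: 4
  AD339 vs AD290: 3
The smallest is 1, between AD218 and AD339.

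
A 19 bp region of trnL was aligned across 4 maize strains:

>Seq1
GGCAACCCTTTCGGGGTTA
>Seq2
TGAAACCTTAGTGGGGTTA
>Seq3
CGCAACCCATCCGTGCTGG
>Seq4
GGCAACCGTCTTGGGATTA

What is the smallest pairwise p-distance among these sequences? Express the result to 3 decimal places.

Pairwise Hamming distances:
  Seq1 vs Seq2: 6
  Seq1 vs Seq3: 7
  Seq1 vs Seq4: 4
  Seq2 vs Seq3: 11
  Seq2 vs Seq4: 6
  Seq3 vs Seq4: 10
The smallest is 4 mismatches, between Seq1 and Seq4; p = 4/19 = 0.211.

0.211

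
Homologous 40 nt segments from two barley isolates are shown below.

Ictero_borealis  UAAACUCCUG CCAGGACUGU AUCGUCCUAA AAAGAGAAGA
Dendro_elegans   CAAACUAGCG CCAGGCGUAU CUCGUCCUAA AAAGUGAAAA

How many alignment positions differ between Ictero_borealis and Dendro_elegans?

The sequences differ at positions 1 (U/C), 7 (C/A), 8 (C/G), 9 (U/C), 16 (A/C), 17 (C/G), 19 (G/A), 21 (A/C), 35 (A/U), 39 (G/A).
That gives 10 mismatches out of 40 aligned sites, so the Hamming distance is 10.

10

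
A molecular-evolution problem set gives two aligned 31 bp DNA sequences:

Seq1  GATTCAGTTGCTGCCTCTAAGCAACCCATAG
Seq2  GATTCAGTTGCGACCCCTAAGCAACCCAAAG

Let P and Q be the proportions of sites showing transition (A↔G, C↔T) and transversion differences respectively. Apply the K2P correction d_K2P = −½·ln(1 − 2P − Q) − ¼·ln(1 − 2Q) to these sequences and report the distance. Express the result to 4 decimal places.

Mismatches occur at site 12 (T→G, transversion), site 13 (G→A, transition), site 16 (T→C, transition), site 29 (T→A, transversion).
Of the 4 differences, 2 transitions and 2 transversions over 31 sites: P = 2/31 = 0.064516, Q = 2/31 = 0.064516.
d = −0.5·ln(0.806452) − 0.25·ln(0.870968) = −0.5·(-0.215111) − 0.25·(-0.138150) = 0.1421.

0.1421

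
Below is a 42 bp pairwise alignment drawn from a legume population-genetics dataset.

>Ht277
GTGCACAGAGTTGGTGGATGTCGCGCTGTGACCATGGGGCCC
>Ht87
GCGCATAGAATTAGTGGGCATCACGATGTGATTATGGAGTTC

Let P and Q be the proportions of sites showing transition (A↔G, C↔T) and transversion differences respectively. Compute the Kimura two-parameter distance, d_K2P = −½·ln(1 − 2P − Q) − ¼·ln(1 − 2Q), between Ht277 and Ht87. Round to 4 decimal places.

Differing sites — 2:T/C (Ti); 6:C/T (Ti); 10:G/A (Ti); 13:G/A (Ti); 18:A/G (Ti); 19:T/C (Ti); 20:G/A (Ti); 23:G/A (Ti); 26:C/A (Tv); 32:C/T (Ti); 33:C/T (Ti); 38:G/A (Ti); 40:C/T (Ti); 41:C/T (Ti).
Of the 14 differences, 13 transitions and 1 transversion over 42 sites: P = 13/42 = 0.309524, Q = 1/42 = 0.023810.
d = −0.5·ln(0.357142) − 0.25·ln(0.952380) = −0.5·(-1.029622) − 0.25·(-0.048791) = 0.5270.

0.5270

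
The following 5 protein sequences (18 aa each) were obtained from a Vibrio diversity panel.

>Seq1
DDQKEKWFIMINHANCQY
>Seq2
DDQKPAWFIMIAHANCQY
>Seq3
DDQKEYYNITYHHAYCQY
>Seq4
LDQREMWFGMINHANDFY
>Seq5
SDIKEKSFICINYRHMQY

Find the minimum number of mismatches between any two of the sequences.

3

Pairwise Hamming distances:
  Seq1 vs Seq2: 3
  Seq1 vs Seq3: 7
  Seq1 vs Seq4: 6
  Seq1 vs Seq5: 8
  Seq2 vs Seq3: 8
  Seq2 vs Seq4: 8
  Seq2 vs Seq5: 11
  Seq3 vs Seq4: 12
  Seq3 vs Seq5: 12
  Seq4 vs Seq5: 12
The smallest is 3, between Seq1 and Seq2.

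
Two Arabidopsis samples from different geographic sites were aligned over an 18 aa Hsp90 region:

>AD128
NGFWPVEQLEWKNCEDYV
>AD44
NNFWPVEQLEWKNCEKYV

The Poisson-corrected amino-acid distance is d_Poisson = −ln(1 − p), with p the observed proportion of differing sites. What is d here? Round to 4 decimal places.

Mismatches occur at site 2 (G↔N), site 16 (D↔K).
p = 2/18 = 0.111111.
d = −ln(1 − 0.111111) = −ln(0.888889) = 0.1178.

0.1178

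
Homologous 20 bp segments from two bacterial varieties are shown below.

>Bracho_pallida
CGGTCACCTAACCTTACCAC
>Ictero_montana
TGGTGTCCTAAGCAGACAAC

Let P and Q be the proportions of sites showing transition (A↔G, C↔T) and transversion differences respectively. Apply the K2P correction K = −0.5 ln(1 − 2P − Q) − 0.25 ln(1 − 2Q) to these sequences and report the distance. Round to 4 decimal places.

The sequences differ at positions 1 (C/T, transition), 5 (C/G, transversion), 6 (A/T, transversion), 12 (C/G, transversion), 14 (T/A, transversion), 15 (T/G, transversion), 18 (C/A, transversion).
Of the 7 differences, 1 transition and 6 transversions over 20 sites: P = 1/20 = 0.050000, Q = 6/20 = 0.300000.
d = −0.5·ln(0.600000) − 0.25·ln(0.400000) = −0.5·(-0.510826) − 0.25·(-0.916291) = 0.4845.

0.4845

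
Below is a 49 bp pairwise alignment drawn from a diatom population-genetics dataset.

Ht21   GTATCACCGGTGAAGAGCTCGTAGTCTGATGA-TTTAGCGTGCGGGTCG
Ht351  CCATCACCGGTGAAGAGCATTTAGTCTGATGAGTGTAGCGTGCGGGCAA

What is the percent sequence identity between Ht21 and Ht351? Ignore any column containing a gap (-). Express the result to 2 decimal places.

Excluding the 1 gap column leaves 48 comparable sites.
The sequences differ at positions 1 (G/C), 2 (T/C), 19 (T/A), 20 (C/T), 21 (G/T), 35 (T/G), 47 (T/C), 48 (C/A), 49 (G/A).
39 of the 48 comparable sites match, so the percent identity is 39/48 × 100 = 81.25%.

81.25%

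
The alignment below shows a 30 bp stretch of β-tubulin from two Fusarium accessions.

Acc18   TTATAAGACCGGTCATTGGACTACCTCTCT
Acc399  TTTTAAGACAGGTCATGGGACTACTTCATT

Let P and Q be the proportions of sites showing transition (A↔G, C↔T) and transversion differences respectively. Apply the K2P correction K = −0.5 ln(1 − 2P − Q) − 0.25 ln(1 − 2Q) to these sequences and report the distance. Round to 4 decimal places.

0.2326

Mismatches occur at site 3 (A↔T, transversion), site 10 (C↔A, transversion), site 17 (T↔G, transversion), site 25 (C↔T, transition), site 28 (T↔A, transversion), site 29 (C↔T, transition).
Of the 6 differences, 2 transitions and 4 transversions over 30 sites: P = 2/30 = 0.066667, Q = 4/30 = 0.133333.
d = −0.5·ln(0.733333) − 0.25·ln(0.733334) = −0.5·(-0.310155) − 0.25·(-0.310154) = 0.2326.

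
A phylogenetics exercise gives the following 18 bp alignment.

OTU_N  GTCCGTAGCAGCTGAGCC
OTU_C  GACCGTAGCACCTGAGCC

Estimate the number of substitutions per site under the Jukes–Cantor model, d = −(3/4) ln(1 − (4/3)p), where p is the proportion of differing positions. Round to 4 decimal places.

The sequences differ at positions 2 (T/A), 11 (G/C).
p = 2/18 = 0.111111.
d = −0.75 · ln(1 − (4/3)·0.111111) = −0.75 · ln(0.851852) = −0.75 · (-0.160342) = 0.1203.

0.1203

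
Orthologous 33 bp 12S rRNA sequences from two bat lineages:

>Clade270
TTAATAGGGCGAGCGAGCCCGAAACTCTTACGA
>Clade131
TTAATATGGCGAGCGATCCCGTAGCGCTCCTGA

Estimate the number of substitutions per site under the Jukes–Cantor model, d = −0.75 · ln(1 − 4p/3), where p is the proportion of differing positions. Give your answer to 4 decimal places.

0.2928

Mismatches occur at site 7 (G→T), site 17 (G→T), site 22 (A→T), site 24 (A→G), site 26 (T→G), site 29 (T→C), site 30 (A→C), site 31 (C→T).
p = 8/33 = 0.242424.
d = −0.75 · ln(1 − (4/3)·0.242424) = −0.75 · ln(0.676768) = −0.75 · (-0.390427) = 0.2928.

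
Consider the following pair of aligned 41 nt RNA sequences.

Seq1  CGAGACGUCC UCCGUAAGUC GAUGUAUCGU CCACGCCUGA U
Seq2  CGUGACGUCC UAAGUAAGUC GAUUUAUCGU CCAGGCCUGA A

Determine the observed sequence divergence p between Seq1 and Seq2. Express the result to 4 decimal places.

The sequences differ at positions 3 (A/U), 12 (C/A), 13 (C/A), 24 (G/U), 34 (C/G), 41 (U/A).
There are 6 differences over 41 sites, so p = 6/41 = 0.1463.

0.1463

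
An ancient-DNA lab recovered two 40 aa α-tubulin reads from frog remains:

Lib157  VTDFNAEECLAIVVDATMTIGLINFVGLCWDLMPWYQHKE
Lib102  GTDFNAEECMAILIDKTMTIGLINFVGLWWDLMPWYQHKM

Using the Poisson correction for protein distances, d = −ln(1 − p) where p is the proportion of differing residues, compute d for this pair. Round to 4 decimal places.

Differing sites — 1:V/G; 10:L/M; 13:V/L; 14:V/I; 16:A/K; 29:C/W; 40:E/M.
p = 7/40 = 0.175000.
d = −ln(1 − 0.175000) = −ln(0.825000) = 0.1924.

0.1924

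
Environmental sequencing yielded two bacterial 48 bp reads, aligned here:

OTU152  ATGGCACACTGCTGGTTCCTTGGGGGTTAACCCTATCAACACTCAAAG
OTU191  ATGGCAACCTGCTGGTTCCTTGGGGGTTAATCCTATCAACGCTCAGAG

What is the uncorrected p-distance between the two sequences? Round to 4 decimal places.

Differing sites — 7:C/A; 8:A/C; 31:C/T; 41:A/G; 46:A/G.
There are 5 differences over 48 sites, so p = 5/48 = 0.1042.

0.1042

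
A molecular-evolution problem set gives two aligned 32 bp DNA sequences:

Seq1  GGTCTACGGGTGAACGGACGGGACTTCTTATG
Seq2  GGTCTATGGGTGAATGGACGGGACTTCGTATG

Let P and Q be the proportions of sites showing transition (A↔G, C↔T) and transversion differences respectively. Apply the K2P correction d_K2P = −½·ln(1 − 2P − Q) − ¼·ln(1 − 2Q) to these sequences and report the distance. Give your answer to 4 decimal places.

0.1011

The sequences differ at positions 7 (C/T, transition), 15 (C/T, transition), 28 (T/G, transversion).
Of the 3 differences, 2 transitions and 1 transversion over 32 sites: P = 2/32 = 0.062500, Q = 1/32 = 0.031250.
d = −0.5·ln(0.843750) − 0.25·ln(0.937500) = −0.5·(-0.169899) − 0.25·(-0.064539) = 0.1011.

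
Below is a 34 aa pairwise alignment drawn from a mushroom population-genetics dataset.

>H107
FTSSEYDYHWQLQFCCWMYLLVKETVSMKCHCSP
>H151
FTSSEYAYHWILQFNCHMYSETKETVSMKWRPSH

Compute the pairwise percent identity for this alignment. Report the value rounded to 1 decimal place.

67.6%

The sequences differ at positions 7 (D/A), 11 (Q/I), 15 (C/N), 17 (W/H), 20 (L/S), 21 (L/E), 22 (V/T), 30 (C/W), 31 (H/R), 32 (C/P), 34 (P/H).
23 of the 34 sites match, so the percent identity is 23/34 × 100 = 67.6%.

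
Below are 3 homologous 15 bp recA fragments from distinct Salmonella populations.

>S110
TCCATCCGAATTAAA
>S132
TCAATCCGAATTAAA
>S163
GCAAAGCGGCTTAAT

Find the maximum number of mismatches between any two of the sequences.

Pairwise Hamming distances:
  S110 vs S132: 1
  S110 vs S163: 7
  S132 vs S163: 6
The largest is 7, between S110 and S163.

7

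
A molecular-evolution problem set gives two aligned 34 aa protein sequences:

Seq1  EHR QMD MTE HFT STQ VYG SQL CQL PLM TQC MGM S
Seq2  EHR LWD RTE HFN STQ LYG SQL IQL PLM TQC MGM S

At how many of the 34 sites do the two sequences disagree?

6

Differing sites — 4:Q/L; 5:M/W; 7:M/R; 12:T/N; 16:V/L; 22:C/I.
That gives 6 mismatches out of 34 aligned sites, so the Hamming distance is 6.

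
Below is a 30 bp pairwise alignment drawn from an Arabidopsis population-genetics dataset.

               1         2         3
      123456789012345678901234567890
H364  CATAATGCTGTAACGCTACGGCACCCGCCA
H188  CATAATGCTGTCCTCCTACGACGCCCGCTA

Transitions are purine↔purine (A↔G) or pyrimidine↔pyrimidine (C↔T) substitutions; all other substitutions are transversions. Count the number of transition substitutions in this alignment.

Differing sites — 12:A/C (Tv); 13:A/C (Tv); 14:C/T (Ti); 15:G/C (Tv); 21:G/A (Ti); 23:A/G (Ti); 29:C/T (Ti).
Of the 7 differences, 4 transitions and 3 transversions, so the answer is 4.

4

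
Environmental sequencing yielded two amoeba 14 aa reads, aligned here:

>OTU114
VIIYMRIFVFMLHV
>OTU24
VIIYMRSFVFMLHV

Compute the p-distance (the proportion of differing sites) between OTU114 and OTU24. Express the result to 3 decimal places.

0.071

Differing sites — 7:I/S.
There are 1 differences over 14 sites, so p = 1/14 = 0.071.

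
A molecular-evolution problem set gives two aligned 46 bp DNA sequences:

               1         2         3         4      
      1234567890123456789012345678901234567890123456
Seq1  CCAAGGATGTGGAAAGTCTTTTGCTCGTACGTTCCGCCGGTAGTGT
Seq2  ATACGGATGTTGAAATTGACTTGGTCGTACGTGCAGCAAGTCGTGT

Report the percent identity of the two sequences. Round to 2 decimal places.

69.57%

Mismatches occur at site 1 (C/A), site 2 (C/T), site 4 (A/C), site 11 (G/T), site 16 (G/T), site 18 (C/G), site 19 (T/A), site 20 (T/C), site 24 (C/G), site 33 (T/G), site 35 (C/A), site 38 (C/A), site 39 (G/A), site 42 (A/C).
32 of the 46 sites match, so the percent identity is 32/46 × 100 = 69.57%.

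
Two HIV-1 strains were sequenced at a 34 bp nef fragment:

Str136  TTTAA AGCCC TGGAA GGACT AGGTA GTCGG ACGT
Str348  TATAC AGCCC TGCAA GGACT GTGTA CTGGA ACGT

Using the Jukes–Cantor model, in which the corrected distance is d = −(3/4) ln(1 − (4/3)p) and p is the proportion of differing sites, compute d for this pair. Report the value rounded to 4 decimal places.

Mismatches occur at site 2 (T→A), site 5 (A→C), site 13 (G→C), site 21 (A→G), site 22 (G→T), site 26 (G→C), site 28 (C→G), site 30 (G→A).
p = 8/34 = 0.235294.
d = −0.75 · ln(1 − (4/3)·0.235294) = −0.75 · ln(0.686275) = −0.75 · (-0.376477) = 0.2824.

0.2824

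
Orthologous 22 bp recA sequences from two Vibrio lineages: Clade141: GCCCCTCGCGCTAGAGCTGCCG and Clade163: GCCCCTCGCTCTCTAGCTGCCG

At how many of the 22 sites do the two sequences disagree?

3

Differing sites — 10:G/T; 13:A/C; 14:G/T.
That gives 3 mismatches out of 22 aligned sites, so the Hamming distance is 3.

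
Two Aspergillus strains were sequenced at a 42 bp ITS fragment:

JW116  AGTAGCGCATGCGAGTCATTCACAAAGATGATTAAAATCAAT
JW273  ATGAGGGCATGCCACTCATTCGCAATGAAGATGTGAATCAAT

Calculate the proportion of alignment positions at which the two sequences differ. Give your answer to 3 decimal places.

Mismatches occur at site 2 (G/T), site 3 (T/G), site 6 (C/G), site 13 (G/C), site 15 (G/C), site 22 (A/G), site 26 (A/T), site 29 (T/A), site 33 (T/G), site 34 (A/T), site 35 (A/G).
There are 11 differences over 42 sites, so p = 11/42 = 0.262.

0.262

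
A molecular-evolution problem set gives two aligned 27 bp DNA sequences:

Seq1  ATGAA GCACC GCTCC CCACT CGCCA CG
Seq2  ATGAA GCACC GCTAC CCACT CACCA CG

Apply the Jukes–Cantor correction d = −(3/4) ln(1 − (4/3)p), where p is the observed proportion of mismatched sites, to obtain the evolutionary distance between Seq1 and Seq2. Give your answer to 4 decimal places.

0.0780

Differing sites — 14:C/A; 22:G/A.
p = 2/27 = 0.074074.
d = −0.75 · ln(1 − (4/3)·0.074074) = −0.75 · ln(0.901235) = −0.75 · (-0.103989) = 0.0780.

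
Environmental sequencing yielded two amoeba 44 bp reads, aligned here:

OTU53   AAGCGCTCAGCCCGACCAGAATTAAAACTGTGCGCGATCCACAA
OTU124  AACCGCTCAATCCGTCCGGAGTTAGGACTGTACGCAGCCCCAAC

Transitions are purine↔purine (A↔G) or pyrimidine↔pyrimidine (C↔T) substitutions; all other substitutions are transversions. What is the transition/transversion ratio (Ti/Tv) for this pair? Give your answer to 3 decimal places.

Mismatches occur at site 3 (G/C, transversion), site 10 (G/A, transition), site 11 (C/T, transition), site 15 (A/T, transversion), site 18 (A/G, transition), site 21 (A/G, transition), site 25 (A/G, transition), site 26 (A/G, transition), site 32 (G/A, transition), site 36 (G/A, transition), site 37 (A/G, transition), site 38 (T/C, transition), site 41 (A/C, transversion), site 42 (C/A, transversion), site 44 (A/C, transversion).
Of the 15 differences, 10 transitions and 5 transversions, so Ti/Tv = 10/5 = 2.000.

2.000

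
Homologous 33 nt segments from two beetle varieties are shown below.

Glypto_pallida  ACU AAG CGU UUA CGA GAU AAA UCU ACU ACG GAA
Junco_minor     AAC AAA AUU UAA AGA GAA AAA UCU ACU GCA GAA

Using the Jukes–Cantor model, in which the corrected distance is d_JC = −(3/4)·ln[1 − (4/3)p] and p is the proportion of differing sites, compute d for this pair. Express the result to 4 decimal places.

0.3882

The sequences differ at positions 2 (C/A), 3 (U/C), 6 (G/A), 7 (C/A), 8 (G/U), 11 (U/A), 13 (C/A), 18 (U/A), 28 (A/G), 30 (G/A).
p = 10/33 = 0.303030.
d = −0.75 · ln(1 − (4/3)·0.303030) = −0.75 · ln(0.595960) = −0.75 · (-0.517582) = 0.3882.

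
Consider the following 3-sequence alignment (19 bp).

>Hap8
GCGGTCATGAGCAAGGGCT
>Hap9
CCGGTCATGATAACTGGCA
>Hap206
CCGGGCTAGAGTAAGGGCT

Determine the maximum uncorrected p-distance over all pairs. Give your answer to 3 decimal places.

0.421

Pairwise Hamming distances:
  Hap8 vs Hap9: 6
  Hap8 vs Hap206: 5
  Hap9 vs Hap206: 8
The largest is 8 mismatches, between Hap9 and Hap206; p = 8/19 = 0.421.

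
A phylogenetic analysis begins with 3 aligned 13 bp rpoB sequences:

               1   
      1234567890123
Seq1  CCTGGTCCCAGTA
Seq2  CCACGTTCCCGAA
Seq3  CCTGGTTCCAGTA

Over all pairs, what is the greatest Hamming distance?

5

Pairwise Hamming distances:
  Seq1 vs Seq2: 5
  Seq1 vs Seq3: 1
  Seq2 vs Seq3: 4
The largest is 5, between Seq1 and Seq2.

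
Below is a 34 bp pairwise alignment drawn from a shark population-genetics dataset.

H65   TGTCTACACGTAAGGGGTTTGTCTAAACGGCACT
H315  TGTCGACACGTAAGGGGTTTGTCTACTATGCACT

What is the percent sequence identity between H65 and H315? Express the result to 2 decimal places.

Differing sites — 5:T/G; 26:A/C; 27:A/T; 28:C/A; 29:G/T.
29 of the 34 sites match, so the percent identity is 29/34 × 100 = 85.29%.

85.29%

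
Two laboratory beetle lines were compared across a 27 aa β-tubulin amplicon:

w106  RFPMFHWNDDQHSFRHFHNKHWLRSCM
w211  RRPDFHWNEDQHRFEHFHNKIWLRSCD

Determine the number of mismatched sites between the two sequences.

7

Differing sites — 2:F/R; 4:M/D; 9:D/E; 13:S/R; 15:R/E; 21:H/I; 27:M/D.
That gives 7 mismatches out of 27 aligned sites, so the Hamming distance is 7.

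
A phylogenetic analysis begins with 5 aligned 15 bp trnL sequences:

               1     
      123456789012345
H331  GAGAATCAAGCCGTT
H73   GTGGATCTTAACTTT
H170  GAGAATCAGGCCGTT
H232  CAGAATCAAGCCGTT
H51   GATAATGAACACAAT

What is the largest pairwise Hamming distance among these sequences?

9

Pairwise Hamming distances:
  H331 vs H73: 7
  H331 vs H170: 1
  H331 vs H232: 1
  H331 vs H51: 6
  H73 vs H170: 7
  H73 vs H232: 8
  H73 vs H51: 9
  H170 vs H232: 2
  H170 vs H51: 7
  H232 vs H51: 7
The largest is 9, between H73 and H51.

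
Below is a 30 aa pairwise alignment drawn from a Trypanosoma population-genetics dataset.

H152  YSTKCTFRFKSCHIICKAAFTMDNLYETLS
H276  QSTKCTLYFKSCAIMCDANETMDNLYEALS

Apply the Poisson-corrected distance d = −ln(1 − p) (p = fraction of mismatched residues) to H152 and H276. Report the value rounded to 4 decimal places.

Mismatches occur at site 1 (Y/Q), site 7 (F/L), site 8 (R/Y), site 13 (H/A), site 15 (I/M), site 17 (K/D), site 19 (A/N), site 20 (F/E), site 28 (T/A).
p = 9/30 = 0.300000.
d = −ln(1 − 0.300000) = −ln(0.700000) = 0.3567.

0.3567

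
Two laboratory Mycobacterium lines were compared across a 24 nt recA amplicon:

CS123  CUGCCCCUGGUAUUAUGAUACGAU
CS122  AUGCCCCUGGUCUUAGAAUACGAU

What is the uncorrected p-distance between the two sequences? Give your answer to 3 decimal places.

0.167

Differing sites — 1:C/A; 12:A/C; 16:U/G; 17:G/A.
There are 4 differences over 24 sites, so p = 4/24 = 0.167.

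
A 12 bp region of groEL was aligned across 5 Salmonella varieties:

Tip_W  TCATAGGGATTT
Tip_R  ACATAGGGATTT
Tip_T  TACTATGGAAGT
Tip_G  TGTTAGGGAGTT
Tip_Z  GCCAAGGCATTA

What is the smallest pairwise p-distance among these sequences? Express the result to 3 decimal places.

0.083

Pairwise Hamming distances:
  Tip_W vs Tip_R: 1
  Tip_W vs Tip_T: 5
  Tip_W vs Tip_G: 3
  Tip_W vs Tip_Z: 5
  Tip_R vs Tip_T: 6
  Tip_R vs Tip_G: 4
  Tip_R vs Tip_Z: 5
  Tip_T vs Tip_G: 5
  Tip_T vs Tip_Z: 8
  Tip_G vs Tip_Z: 7
The smallest is 1 mismatch, between Tip_W and Tip_R; p = 1/12 = 0.083.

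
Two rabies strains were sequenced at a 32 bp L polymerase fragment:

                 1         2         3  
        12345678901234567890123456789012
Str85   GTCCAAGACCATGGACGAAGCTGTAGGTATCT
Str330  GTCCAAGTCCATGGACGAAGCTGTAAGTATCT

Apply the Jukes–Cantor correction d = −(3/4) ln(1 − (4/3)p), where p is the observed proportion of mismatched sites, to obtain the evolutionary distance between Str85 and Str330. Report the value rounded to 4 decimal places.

Mismatches occur at site 8 (A↔T), site 26 (G↔A).
p = 2/32 = 0.062500.
d = −0.75 · ln(1 − (4/3)·0.062500) = −0.75 · ln(0.916667) = −0.75 · (-0.087011) = 0.0653.

0.0653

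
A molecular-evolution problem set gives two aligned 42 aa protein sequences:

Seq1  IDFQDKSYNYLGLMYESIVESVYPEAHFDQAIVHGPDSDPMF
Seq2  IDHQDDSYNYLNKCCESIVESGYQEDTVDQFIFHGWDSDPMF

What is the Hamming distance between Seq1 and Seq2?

14

Mismatches occur at site 3 (F/H), site 6 (K/D), site 12 (G/N), site 13 (L/K), site 14 (M/C), site 15 (Y/C), site 22 (V/G), site 24 (P/Q), site 26 (A/D), site 27 (H/T), site 28 (F/V), site 31 (A/F), site 33 (V/F), site 36 (P/W).
That gives 14 mismatches out of 42 aligned sites, so the Hamming distance is 14.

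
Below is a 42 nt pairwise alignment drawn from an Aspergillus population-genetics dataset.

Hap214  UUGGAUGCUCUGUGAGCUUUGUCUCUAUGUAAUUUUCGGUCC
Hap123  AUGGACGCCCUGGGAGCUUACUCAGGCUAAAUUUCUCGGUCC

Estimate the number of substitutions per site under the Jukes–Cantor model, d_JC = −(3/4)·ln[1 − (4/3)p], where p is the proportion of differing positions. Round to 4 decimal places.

0.4408

Mismatches occur at site 1 (U/A), site 6 (U/C), site 9 (U/C), site 13 (U/G), site 20 (U/A), site 21 (G/C), site 24 (U/A), site 25 (C/G), site 26 (U/G), site 27 (A/C), site 29 (G/A), site 30 (U/A), site 32 (A/U), site 35 (U/C).
p = 14/42 = 0.333333.
d = −0.75 · ln(1 − (4/3)·0.333333) = −0.75 · ln(0.555556) = −0.75 · (-0.587786) = 0.4408.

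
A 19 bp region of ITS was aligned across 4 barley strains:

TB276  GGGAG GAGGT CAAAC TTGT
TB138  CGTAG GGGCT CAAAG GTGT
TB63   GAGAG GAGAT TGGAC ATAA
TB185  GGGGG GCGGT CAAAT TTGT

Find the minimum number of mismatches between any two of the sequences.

3

Pairwise Hamming distances:
  TB276 vs TB138: 6
  TB276 vs TB63: 8
  TB276 vs TB185: 3
  TB138 vs TB63: 12
  TB138 vs TB185: 7
  TB63 vs TB185: 11
The smallest is 3, between TB276 and TB185.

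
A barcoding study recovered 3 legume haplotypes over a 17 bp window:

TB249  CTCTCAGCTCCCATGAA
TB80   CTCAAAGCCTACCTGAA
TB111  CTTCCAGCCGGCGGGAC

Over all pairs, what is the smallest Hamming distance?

6

Pairwise Hamming distances:
  TB249 vs TB80: 6
  TB249 vs TB111: 8
  TB80 vs TB111: 8
The smallest is 6, between TB249 and TB80.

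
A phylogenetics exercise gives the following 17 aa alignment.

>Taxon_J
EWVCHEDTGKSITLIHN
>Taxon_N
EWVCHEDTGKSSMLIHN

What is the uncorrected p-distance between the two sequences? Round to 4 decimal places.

Differing sites — 12:I/S; 13:T/M.
There are 2 differences over 17 sites, so p = 2/17 = 0.1176.

0.1176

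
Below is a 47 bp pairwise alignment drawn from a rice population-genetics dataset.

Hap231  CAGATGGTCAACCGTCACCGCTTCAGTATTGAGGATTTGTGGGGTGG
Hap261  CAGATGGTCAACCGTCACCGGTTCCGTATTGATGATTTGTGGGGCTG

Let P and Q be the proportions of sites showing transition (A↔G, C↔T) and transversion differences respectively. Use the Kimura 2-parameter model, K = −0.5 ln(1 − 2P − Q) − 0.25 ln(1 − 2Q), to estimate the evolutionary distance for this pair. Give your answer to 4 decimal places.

0.1149

Mismatches occur at site 21 (C/G, transversion), site 25 (A/C, transversion), site 33 (G/T, transversion), site 45 (T/C, transition), site 46 (G/T, transversion).
Of the 5 differences, 1 transition and 4 transversions over 47 sites: P = 1/47 = 0.021277, Q = 4/47 = 0.085106.
d = −0.5·ln(0.872340) − 0.25·ln(0.829788) = −0.5·(-0.136576) − 0.25·(-0.186585) = 0.1149.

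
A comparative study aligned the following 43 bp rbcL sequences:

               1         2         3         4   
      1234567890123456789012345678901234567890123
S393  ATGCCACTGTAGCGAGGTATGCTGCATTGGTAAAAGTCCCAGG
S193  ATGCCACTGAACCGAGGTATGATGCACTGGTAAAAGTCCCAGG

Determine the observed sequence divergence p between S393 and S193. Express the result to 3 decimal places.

Differing sites — 10:T/A; 12:G/C; 22:C/A; 27:T/C.
There are 4 differences over 43 sites, so p = 4/43 = 0.093.

0.093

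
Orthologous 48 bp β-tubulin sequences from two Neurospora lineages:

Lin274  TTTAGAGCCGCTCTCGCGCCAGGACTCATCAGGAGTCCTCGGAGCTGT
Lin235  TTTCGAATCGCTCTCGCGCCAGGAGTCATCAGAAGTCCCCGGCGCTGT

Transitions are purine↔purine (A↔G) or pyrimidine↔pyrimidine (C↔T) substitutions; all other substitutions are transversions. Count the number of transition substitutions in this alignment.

Mismatches occur at site 4 (A→C, transversion), site 7 (G→A, transition), site 8 (C→T, transition), site 25 (C→G, transversion), site 33 (G→A, transition), site 39 (T→C, transition), site 43 (A→C, transversion).
Of the 7 differences, 4 transitions and 3 transversions, so the answer is 4.

4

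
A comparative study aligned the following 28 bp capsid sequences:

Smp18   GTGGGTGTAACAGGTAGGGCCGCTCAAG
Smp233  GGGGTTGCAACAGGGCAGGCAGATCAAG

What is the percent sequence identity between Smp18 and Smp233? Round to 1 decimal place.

Differing sites — 2:T/G; 5:G/T; 8:T/C; 15:T/G; 16:A/C; 17:G/A; 21:C/A; 23:C/A.
20 of the 28 sites match, so the percent identity is 20/28 × 100 = 71.4%.

71.4%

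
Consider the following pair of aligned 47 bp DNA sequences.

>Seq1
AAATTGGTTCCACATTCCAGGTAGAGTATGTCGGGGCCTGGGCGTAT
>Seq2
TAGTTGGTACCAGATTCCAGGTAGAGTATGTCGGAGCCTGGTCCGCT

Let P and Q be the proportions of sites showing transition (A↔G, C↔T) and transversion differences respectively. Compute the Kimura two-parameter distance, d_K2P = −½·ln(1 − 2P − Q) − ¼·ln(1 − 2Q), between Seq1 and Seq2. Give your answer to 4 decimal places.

0.2217

Differing sites — 1:A/T (Tv); 3:A/G (Ti); 9:T/A (Tv); 13:C/G (Tv); 35:G/A (Ti); 42:G/T (Tv); 44:G/C (Tv); 45:T/G (Tv); 46:A/C (Tv).
Of the 9 differences, 2 transitions and 7 transversions over 47 sites: P = 2/47 = 0.042553, Q = 7/47 = 0.148936.
d = −0.5·ln(0.765958) − 0.25·ln(0.702128) = −0.5·(-0.266628) − 0.25·(-0.353640) = 0.2217.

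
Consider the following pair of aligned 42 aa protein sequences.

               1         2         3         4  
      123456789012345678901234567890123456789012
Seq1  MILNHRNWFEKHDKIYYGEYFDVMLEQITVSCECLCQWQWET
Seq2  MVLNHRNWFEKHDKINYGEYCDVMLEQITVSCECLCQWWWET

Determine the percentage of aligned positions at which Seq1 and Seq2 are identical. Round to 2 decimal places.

90.48%

The sequences differ at positions 2 (I/V), 16 (Y/N), 21 (F/C), 39 (Q/W).
38 of the 42 sites match, so the percent identity is 38/42 × 100 = 90.48%.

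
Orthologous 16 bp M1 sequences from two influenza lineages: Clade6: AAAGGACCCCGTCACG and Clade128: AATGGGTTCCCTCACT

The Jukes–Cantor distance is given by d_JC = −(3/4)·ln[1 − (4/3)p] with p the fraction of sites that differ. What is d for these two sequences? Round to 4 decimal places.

0.5199

Mismatches occur at site 3 (A↔T), site 6 (A↔G), site 7 (C↔T), site 8 (C↔T), site 11 (G↔C), site 16 (G↔T).
p = 6/16 = 0.375000.
d = −0.75 · ln(1 − (4/3)·0.375000) = −0.75 · ln(0.500000) = −0.75 · (-0.693147) = 0.5199.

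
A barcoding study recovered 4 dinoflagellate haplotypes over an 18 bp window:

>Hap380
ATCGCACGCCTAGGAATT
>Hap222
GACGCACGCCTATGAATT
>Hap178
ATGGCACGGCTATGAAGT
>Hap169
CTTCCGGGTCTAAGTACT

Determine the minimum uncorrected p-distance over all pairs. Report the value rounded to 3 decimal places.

Pairwise Hamming distances:
  Hap380 vs Hap222: 3
  Hap380 vs Hap178: 4
  Hap380 vs Hap169: 9
  Hap222 vs Hap178: 5
  Hap222 vs Hap169: 10
  Hap178 vs Hap169: 9
The smallest is 3 mismatches, between Hap380 and Hap222; p = 3/18 = 0.167.

0.167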